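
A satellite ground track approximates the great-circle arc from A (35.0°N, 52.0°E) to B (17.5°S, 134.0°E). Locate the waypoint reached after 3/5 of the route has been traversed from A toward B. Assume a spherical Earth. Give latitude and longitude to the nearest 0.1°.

≈ (5.7°N, 104.2°E)

Convert each endpoint to a unit vector on the sphere (x = cos φ cos λ, y = cos φ sin λ, z = sin φ).
The central angle between the endpoints is δ = arccos(p₁·p₂) ≈ 1.635 rad (93.7°).
Interpolate at f = 3/5 with slerp weights a = sin((1−f)δ)/sin δ ≈ 0.609, b = sin(fδ)/sin δ ≈ 0.833.
p = a·p₁ + b·p₂ ≈ (-0.244, 0.965, 0.099); φ = arcsin(p_z) ≈ 5.69°, λ = atan2(p_y, p_x) ≈ 104.21°.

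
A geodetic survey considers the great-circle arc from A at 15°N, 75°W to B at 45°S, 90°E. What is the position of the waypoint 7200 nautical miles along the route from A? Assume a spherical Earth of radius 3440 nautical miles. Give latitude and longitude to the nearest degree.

Convert each endpoint to a unit vector on the sphere (x = cos φ cos λ, y = cos φ sin λ, z = sin φ).
The central angle between the endpoints is δ = arccos(p₁·p₂) ≈ 2.573 rad (147.4°). The total great-circle distance is δ·R ≈ 2.573 × 3440 ≈ 8852 nmi, so the target fraction is f = 7200/8852 ≈ 0.813.
Interpolate at f ≈ 0.813 with slerp weights a = sin((1−f)δ)/sin δ ≈ 0.858, b = sin(fδ)/sin δ ≈ 1.610.
p = a·p₁ + b·p₂ ≈ (0.215, 0.338, -0.916); φ = arcsin(p_z) ≈ -66.41°, λ = atan2(p_y, p_x) ≈ 57.59°.

≈ 66°S, 58°E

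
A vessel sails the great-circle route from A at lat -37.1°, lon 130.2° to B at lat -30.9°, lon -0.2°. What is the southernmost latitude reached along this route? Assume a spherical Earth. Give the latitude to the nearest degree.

The great circle lies in the plane with unit normal n̂ = (p₁ × p₂)/|p₁ × p₂|.
Here n̂_z ≈ -0.526; the vertex latitude is φ_max = arccos|n̂_z| ≈ 58.3°.

≈ -58°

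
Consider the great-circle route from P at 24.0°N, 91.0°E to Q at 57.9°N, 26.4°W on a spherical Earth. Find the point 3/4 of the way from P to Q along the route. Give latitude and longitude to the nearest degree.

From cos δ = sin φ₁ sin φ₂ + cos φ₁ cos φ₂ cos Δλ, the central angle is δ ≈ 1.449 rad (83.0°).
Interpolate at f = 3/4 with slerp weights a = sin((1−f)δ)/sin δ ≈ 0.357, b = sin(fδ)/sin δ ≈ 0.892.
p = a·p₁ + b·p₂ ≈ (0.419, 0.115, 0.901); φ = arcsin(p_z) ≈ 64.25°, λ = atan2(p_y, p_x) ≈ 15.41°.

≈ 64°N, 15°E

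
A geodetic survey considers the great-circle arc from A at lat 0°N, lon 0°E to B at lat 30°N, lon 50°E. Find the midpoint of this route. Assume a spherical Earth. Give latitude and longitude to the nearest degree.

≈ lat 16°N, lon 23°E

From cos δ = sin φ₁ sin φ₂ + cos φ₁ cos φ₂ cos Δλ, the central angle is δ ≈ 0.980 rad (56.2°).
Interpolate at f = 1/2 with slerp weights a = sin((1−f)δ)/sin δ ≈ 0.567, b = sin(fδ)/sin δ ≈ 0.567.
p = a·p₁ + b·p₂ ≈ (0.882, 0.376, 0.283); φ = arcsin(p_z) ≈ 16.46°, λ = atan2(p_y, p_x) ≈ 23.08°.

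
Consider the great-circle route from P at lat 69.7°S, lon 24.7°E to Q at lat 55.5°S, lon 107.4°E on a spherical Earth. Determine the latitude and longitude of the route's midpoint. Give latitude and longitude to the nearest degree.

≈ lat 68°S, lon 78°E

Write both endpoints as unit vectors p₁, p₂ with components (cos φ cos λ, cos φ sin λ, sin φ).
The central angle between the endpoints is δ = arccos(p₁·p₂) ≈ 0.647 rad (37.1°).
Interpolate at f = 1/2 with slerp weights a = sin((1−f)δ)/sin δ ≈ 0.527, b = sin(fδ)/sin δ ≈ 0.527.
p = a·p₁ + b·p₂ ≈ (0.077, 0.361, -0.929); φ = arcsin(p_z) ≈ -68.31°, λ = atan2(p_y, p_x) ≈ 77.99°.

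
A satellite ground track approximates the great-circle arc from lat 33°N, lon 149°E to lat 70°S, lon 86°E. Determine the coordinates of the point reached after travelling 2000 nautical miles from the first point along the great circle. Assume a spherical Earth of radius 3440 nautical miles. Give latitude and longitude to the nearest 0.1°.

≈ lat 1.2°N, lon 138.6°E

Write both endpoints as unit vectors p₁, p₂ with components (cos φ cos λ, cos φ sin λ, sin φ).
The central angle between the endpoints is δ = arccos(p₁·p₂) ≈ 1.962 rad (112.4°). The total great-circle distance is δ·R ≈ 1.962 × 3440 ≈ 6750 nmi, so the target fraction is f = 2000/6750 ≈ 0.296.
Interpolate at f ≈ 0.296 with slerp weights a = sin((1−f)δ)/sin δ ≈ 1.062, b = sin(fδ)/sin δ ≈ 0.594.
p = a·p₁ + b·p₂ ≈ (-0.750, 0.662, 0.020); φ = arcsin(p_z) ≈ 1.16°, λ = atan2(p_y, p_x) ≈ 138.57°.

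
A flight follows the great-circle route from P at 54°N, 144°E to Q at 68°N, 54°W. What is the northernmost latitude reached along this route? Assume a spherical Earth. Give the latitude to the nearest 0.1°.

≈ 85.4°N

The great circle lies in the plane with unit normal n̂ = (p₁ × p₂)/|p₁ × p₂|.
Here n̂_z ≈ +0.081; the vertex latitude is φ_max = arccos|n̂_z| ≈ 85.4°.
Check via Clairaut: cos φ_max = |cos φ₁| · sin C = cos(54.0°)·sin(7.9°) ≈ 0.081, again giving ≈ 85.4°.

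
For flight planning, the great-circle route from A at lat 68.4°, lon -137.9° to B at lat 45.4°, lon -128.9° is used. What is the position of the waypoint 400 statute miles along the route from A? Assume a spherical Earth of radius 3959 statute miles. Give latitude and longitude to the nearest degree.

≈ lat 63°, lon -134°

Write both endpoints as unit vectors p₁, p₂ with components (cos φ cos λ, cos φ sin λ, sin φ).
The central angle between the endpoints is δ = arccos(p₁·p₂) ≈ 0.409 rad (23.5°). The total great-circle distance is δ·R ≈ 0.409 × 3959 ≈ 1621 mi, so the target fraction is f = 400/1621 ≈ 0.247.
Interpolate at f ≈ 0.247 with slerp weights a = sin((1−f)δ)/sin δ ≈ 0.763, b = sin(fδ)/sin δ ≈ 0.253.
p = a·p₁ + b·p₂ ≈ (-0.320, -0.327, 0.889); φ = arcsin(p_z) ≈ 62.79°, λ = atan2(p_y, p_x) ≈ -134.41°.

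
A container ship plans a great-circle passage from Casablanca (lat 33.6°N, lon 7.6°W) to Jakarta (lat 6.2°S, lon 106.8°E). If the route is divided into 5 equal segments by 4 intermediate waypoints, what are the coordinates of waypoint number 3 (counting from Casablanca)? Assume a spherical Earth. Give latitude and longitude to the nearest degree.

The haversine formula gives a central angle δ ≈ 1.984 rad (113.7°) between the endpoints.
Interpolate at f = 3/5 with slerp weights a = sin((1−f)δ)/sin δ ≈ 0.779, b = sin(fδ)/sin δ ≈ 1.014.
p = a·p₁ + b·p₂ ≈ (0.351, 0.879, 0.321); φ = arcsin(p_z) ≈ 18.74°, λ = atan2(p_y, p_x) ≈ 68.22°.

≈ lat 19°N, lon 68°E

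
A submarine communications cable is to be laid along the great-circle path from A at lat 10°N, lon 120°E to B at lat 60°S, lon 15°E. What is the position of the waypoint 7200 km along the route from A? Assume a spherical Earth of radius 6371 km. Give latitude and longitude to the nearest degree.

≈ lat 44°S, lon 81°E

From cos δ = sin φ₁ sin φ₂ + cos φ₁ cos φ₂ cos Δλ, the central angle is δ ≈ 1.852 rad (106.1°). The total great-circle distance is δ·R ≈ 1.852 × 6371 ≈ 11801 km, so the target fraction is f = 7200/11801 ≈ 0.610.
Interpolate at f ≈ 0.610 with slerp weights a = sin((1−f)δ)/sin δ ≈ 0.688, b = sin(fδ)/sin δ ≈ 0.942.
p = a·p₁ + b·p₂ ≈ (0.116, 0.709, -0.696); φ = arcsin(p_z) ≈ -44.10°, λ = atan2(p_y, p_x) ≈ 80.71°.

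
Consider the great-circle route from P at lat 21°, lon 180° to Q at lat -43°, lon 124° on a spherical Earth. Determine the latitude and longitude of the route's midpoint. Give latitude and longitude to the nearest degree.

Write both endpoints as unit vectors p₁, p₂ with components (cos φ cos λ, cos φ sin λ, sin φ).
The central angle between the endpoints is δ = arccos(p₁·p₂) ≈ 1.433 rad (82.1°).
Interpolate at f = 1/2 with slerp weights a = sin((1−f)δ)/sin δ ≈ 0.663, b = sin(fδ)/sin δ ≈ 0.663.
p = a·p₁ + b·p₂ ≈ (-0.890, 0.402, -0.215); φ = arcsin(p_z) ≈ -12.39°, λ = atan2(p_y, p_x) ≈ 155.70°.

≈ lat -12°, lon 156°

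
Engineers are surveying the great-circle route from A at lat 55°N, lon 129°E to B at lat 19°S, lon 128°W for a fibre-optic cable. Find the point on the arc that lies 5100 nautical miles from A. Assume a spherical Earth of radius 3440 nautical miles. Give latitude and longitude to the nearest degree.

≈ lat 4°N, lon 145°W

The haversine formula gives a central angle δ ≈ 1.970 rad (112.9°) between the endpoints. The total great-circle distance is δ·R ≈ 1.970 × 3440 ≈ 6777 nmi, so the target fraction is f = 5100/6777 ≈ 0.753.
Interpolate at f ≈ 0.753 with slerp weights a = sin((1−f)δ)/sin δ ≈ 0.508, b = sin(fδ)/sin δ ≈ 1.081.
p = a·p₁ + b·p₂ ≈ (-0.813, -0.579, 0.064); φ = arcsin(p_z) ≈ 3.69°, λ = atan2(p_y, p_x) ≈ -144.54°.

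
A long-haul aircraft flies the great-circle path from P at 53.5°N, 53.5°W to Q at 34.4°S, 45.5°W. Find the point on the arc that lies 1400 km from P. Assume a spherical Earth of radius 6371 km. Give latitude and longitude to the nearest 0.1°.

≈ 41.0°N, 51.6°W

The haversine formula gives a central angle δ ≈ 1.539 rad (88.2°) between the endpoints. The total great-circle distance is δ·R ≈ 1.539 × 6371 ≈ 9804 km, so the target fraction is f = 1400/9804 ≈ 0.143.
Interpolate at f ≈ 0.143 with slerp weights a = sin((1−f)δ)/sin δ ≈ 0.969, b = sin(fδ)/sin δ ≈ 0.218.
p = a·p₁ + b·p₂ ≈ (0.469, -0.592, 0.656); φ = arcsin(p_z) ≈ 40.97°, λ = atan2(p_y, p_x) ≈ -51.60°.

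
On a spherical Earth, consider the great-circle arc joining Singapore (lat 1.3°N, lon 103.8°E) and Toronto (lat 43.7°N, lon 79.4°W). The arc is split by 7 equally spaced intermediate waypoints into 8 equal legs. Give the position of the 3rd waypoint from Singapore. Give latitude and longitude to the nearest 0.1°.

From cos δ = sin φ₁ sin φ₂ + cos φ₁ cos φ₂ cos Δλ, the central angle is δ ≈ 2.355 rad (134.9°).
Interpolate at f = 3/8 with slerp weights a = sin((1−f)δ)/sin δ ≈ 1.405, b = sin(fδ)/sin δ ≈ 1.091.
p = a·p₁ + b·p₂ ≈ (-0.190, 0.589, 0.786); φ = arcsin(p_z) ≈ 51.77°, λ = atan2(p_y, p_x) ≈ 107.88°.

≈ lat 51.8°N, lon 107.9°E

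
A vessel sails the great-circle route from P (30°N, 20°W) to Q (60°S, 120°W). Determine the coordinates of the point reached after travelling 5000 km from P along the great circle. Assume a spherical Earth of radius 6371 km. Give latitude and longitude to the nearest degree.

Convert each endpoint to a unit vector on the sphere (x = cos φ cos λ, y = cos φ sin λ, z = sin φ).
The central angle between the endpoints is δ = arccos(p₁·p₂) ≈ 2.104 rad (120.5°). The total great-circle distance is δ·R ≈ 2.104 × 6371 ≈ 13404 km, so the target fraction is f = 5000/13404 ≈ 0.373.
Interpolate at f ≈ 0.373 with slerp weights a = sin((1−f)δ)/sin δ ≈ 1.125, b = sin(fδ)/sin δ ≈ 0.821.
p = a·p₁ + b·p₂ ≈ (0.710, -0.688, -0.148); φ = arcsin(p_z) ≈ -8.53°, λ = atan2(p_y, p_x) ≈ -44.11°.

≈ (9°S, 44°W)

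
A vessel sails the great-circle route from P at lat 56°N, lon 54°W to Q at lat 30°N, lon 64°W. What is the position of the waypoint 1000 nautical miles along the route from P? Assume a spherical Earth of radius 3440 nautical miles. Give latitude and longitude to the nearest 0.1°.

The haversine formula gives a central angle δ ≈ 0.470 rad (26.9°) between the endpoints. The total great-circle distance is δ·R ≈ 0.470 × 3440 ≈ 1618 nmi, so the target fraction is f = 1000/1618 ≈ 0.618.
Interpolate at f ≈ 0.618 with slerp weights a = sin((1−f)δ)/sin δ ≈ 0.394, b = sin(fδ)/sin δ ≈ 0.633.
p = a·p₁ + b·p₂ ≈ (0.370, -0.671, 0.643); φ = arcsin(p_z) ≈ 40.02°, λ = atan2(p_y, p_x) ≈ -61.13°.

≈ lat 40.0°N, lon 61.1°W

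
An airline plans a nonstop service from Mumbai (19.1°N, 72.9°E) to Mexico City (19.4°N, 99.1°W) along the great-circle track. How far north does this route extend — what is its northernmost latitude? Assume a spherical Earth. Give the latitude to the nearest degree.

The great circle lies in the plane with unit normal n̂ = (p₁ × p₂)/|p₁ × p₂|.
Here n̂_z ≈ -0.196; the vertex latitude is φ_max = arccos|n̂_z| ≈ 78.7°.

≈ 79°N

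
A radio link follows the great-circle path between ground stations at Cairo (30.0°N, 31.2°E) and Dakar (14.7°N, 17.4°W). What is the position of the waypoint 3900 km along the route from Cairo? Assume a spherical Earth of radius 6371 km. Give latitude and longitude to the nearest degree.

From cos δ = sin φ₁ sin φ₂ + cos φ₁ cos φ₂ cos Δλ, the central angle is δ ≈ 0.822 rad (47.1°). The total great-circle distance is δ·R ≈ 0.822 × 6371 ≈ 5236 km, so the target fraction is f = 3900/5236 ≈ 0.745.
Interpolate at f ≈ 0.745 with slerp weights a = sin((1−f)δ)/sin δ ≈ 0.284, b = sin(fδ)/sin δ ≈ 0.785.
p = a·p₁ + b·p₂ ≈ (0.935, -0.099, 0.341); φ = arcsin(p_z) ≈ 19.95°, λ = atan2(p_y, p_x) ≈ -6.07°.

≈ 20°N, 6°W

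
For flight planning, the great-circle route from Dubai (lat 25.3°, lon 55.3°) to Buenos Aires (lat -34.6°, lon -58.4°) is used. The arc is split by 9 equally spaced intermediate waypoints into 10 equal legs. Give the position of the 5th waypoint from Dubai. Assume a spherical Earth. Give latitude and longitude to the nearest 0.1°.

≈ lat -8.4°, lon 2.6°

Convert each endpoint to a unit vector on the sphere (x = cos φ cos λ, y = cos φ sin λ, z = sin φ).
The central angle between the endpoints is δ = arccos(p₁·p₂) ≈ 2.143 rad (122.8°).
Interpolate at f = 5/10 with slerp weights a = sin((1−f)δ)/sin δ ≈ 1.045, b = sin(fδ)/sin δ ≈ 1.045.
p = a·p₁ + b·p₂ ≈ (0.988, 0.044, -0.147); φ = arcsin(p_z) ≈ -8.44°, λ = atan2(p_y, p_x) ≈ 2.55°.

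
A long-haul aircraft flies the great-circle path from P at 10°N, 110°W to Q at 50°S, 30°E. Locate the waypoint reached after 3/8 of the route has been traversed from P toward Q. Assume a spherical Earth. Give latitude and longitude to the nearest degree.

From cos δ = sin φ₁ sin φ₂ + cos φ₁ cos φ₂ cos Δλ, the central angle is δ ≈ 2.237 rad (128.2°).
Interpolate at f = 3/8 with slerp weights a = sin((1−f)δ)/sin δ ≈ 1.253, b = sin(fδ)/sin δ ≈ 0.946.
p = a·p₁ + b·p₂ ≈ (0.105, -0.855, -0.507); φ = arcsin(p_z) ≈ -30.48°, λ = atan2(p_y, p_x) ≈ -83.03°.

≈ 30°S, 83°W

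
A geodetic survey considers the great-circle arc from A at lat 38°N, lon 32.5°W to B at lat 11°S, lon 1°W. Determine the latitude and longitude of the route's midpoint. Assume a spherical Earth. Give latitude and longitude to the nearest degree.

The haversine formula gives a central angle δ ≈ 0.998 rad (57.2°) between the endpoints.
Interpolate at f = 1/2 with slerp weights a = sin((1−f)δ)/sin δ ≈ 0.569, b = sin(fδ)/sin δ ≈ 0.569.
p = a·p₁ + b·p₂ ≈ (0.937, -0.251, 0.242); φ = arcsin(p_z) ≈ 14.00°, λ = atan2(p_y, p_x) ≈ -14.98°.

≈ lat 14°N, lon 15°W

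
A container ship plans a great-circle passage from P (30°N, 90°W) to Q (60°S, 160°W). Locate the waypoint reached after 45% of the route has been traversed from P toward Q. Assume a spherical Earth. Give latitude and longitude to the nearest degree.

From cos δ = sin φ₁ sin φ₂ + cos φ₁ cos φ₂ cos Δλ, the central angle is δ ≈ 1.860 rad (106.6°).
Interpolate at f = 0.45 with slerp weights a = sin((1−f)δ)/sin δ ≈ 0.891, b = sin(fδ)/sin δ ≈ 0.775.
p = a·p₁ + b·p₂ ≈ (-0.364, -0.904, -0.226); φ = arcsin(p_z) ≈ -13.04°, λ = atan2(p_y, p_x) ≈ -111.94°.

≈ (13°S, 112°W)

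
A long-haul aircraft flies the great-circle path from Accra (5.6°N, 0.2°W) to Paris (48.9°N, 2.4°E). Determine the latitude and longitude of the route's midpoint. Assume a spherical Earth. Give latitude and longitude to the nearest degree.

≈ 27°N, 1°E

The haversine formula gives a central angle δ ≈ 0.757 rad (43.4°) between the endpoints.
Interpolate at f = 1/2 with slerp weights a = sin((1−f)δ)/sin δ ≈ 0.538, b = sin(fδ)/sin δ ≈ 0.538.
p = a·p₁ + b·p₂ ≈ (0.889, 0.013, 0.458); φ = arcsin(p_z) ≈ 27.26°, λ = atan2(p_y, p_x) ≈ 0.83°.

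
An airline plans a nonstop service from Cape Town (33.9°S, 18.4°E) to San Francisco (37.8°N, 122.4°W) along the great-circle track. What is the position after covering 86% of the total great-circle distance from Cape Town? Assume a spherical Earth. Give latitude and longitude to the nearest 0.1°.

From cos δ = sin φ₁ sin φ₂ + cos φ₁ cos φ₂ cos Δλ, the central angle is δ ≈ 2.587 rad (148.2°).
Interpolate at f = 0.86 with slerp weights a = sin((1−f)δ)/sin δ ≈ 0.673, b = sin(fδ)/sin δ ≈ 1.507.
p = a·p₁ + b·p₂ ≈ (-0.108, -0.829, 0.548); φ = arcsin(p_z) ≈ 33.26°, λ = atan2(p_y, p_x) ≈ -97.44°.

≈ (33.3°N, 97.4°W)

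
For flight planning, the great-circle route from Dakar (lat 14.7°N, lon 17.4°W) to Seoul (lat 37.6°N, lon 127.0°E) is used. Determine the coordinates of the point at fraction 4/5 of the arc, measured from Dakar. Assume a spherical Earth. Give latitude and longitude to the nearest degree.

Write both endpoints as unit vectors p₁, p₂ with components (cos φ cos λ, cos φ sin λ, sin φ).
The central angle between the endpoints is δ = arccos(p₁·p₂) ≈ 2.058 rad (117.9°).
Interpolate at f = 4/5 with slerp weights a = sin((1−f)δ)/sin δ ≈ 0.453, b = sin(fδ)/sin δ ≈ 1.129.
p = a·p₁ + b·p₂ ≈ (-0.120, 0.583, 0.803); φ = arcsin(p_z) ≈ 53.46°, λ = atan2(p_y, p_x) ≈ 101.64°.

≈ lat 53°N, lon 102°E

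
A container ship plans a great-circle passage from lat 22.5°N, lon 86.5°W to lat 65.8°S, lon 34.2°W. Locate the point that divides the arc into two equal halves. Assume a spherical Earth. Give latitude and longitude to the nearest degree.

≈ lat 23°S, lon 71°W

Convert each endpoint to a unit vector on the sphere (x = cos φ cos λ, y = cos φ sin λ, z = sin φ).
The central angle between the endpoints is δ = arccos(p₁·p₂) ≈ 1.689 rad (96.7°).
Interpolate at f = 1/2 with slerp weights a = sin((1−f)δ)/sin δ ≈ 0.753, b = sin(fδ)/sin δ ≈ 0.753.
p = a·p₁ + b·p₂ ≈ (0.298, -0.868, -0.399); φ = arcsin(p_z) ≈ -23.48°, λ = atan2(p_y, p_x) ≈ -71.06°.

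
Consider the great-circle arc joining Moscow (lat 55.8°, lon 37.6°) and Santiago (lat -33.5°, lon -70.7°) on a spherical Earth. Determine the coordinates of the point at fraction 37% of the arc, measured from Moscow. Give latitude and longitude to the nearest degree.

The haversine formula gives a central angle δ ≈ 2.219 rad (127.1°) between the endpoints.
Interpolate at f = 0.37 with slerp weights a = sin((1−f)δ)/sin δ ≈ 1.236, b = sin(fδ)/sin δ ≈ 0.918.
p = a·p₁ + b·p₂ ≈ (0.803, -0.299, 0.515); φ = arcsin(p_z) ≈ 31.02°, λ = atan2(p_y, p_x) ≈ -20.40°.

≈ lat 31°, lon -20°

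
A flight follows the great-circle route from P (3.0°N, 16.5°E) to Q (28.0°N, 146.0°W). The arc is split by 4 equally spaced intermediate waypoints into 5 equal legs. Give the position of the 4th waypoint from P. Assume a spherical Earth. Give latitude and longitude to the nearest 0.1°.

Write both endpoints as unit vectors p₁, p₂ with components (cos φ cos λ, cos φ sin λ, sin φ).
The central angle between the endpoints is δ = arccos(p₁·p₂) ≈ 2.526 rad (144.7°).
Interpolate at f = 4/5 with slerp weights a = sin((1−f)δ)/sin δ ≈ 0.838, b = sin(fδ)/sin δ ≈ 1.559.
p = a·p₁ + b·p₂ ≈ (-0.339, -0.532, 0.776); φ = arcsin(p_z) ≈ 50.88°, λ = atan2(p_y, p_x) ≈ -122.50°.

≈ (50.9°N, 122.5°W)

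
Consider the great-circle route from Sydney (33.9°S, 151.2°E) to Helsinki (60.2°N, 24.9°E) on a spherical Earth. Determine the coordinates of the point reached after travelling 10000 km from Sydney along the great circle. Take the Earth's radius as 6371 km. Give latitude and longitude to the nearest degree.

≈ (42°N, 99°E)

Convert each endpoint to a unit vector on the sphere (x = cos φ cos λ, y = cos φ sin λ, z = sin φ).
The central angle between the endpoints is δ = arccos(p₁·p₂) ≈ 2.386 rad (136.7°). The total great-circle distance is δ·R ≈ 2.386 × 6371 ≈ 15204 km, so the target fraction is f = 10000/15204 ≈ 0.658.
Interpolate at f ≈ 0.658 with slerp weights a = sin((1−f)δ)/sin δ ≈ 1.064, b = sin(fδ)/sin δ ≈ 1.459.
p = a·p₁ + b·p₂ ≈ (-0.116, 0.731, 0.673); φ = arcsin(p_z) ≈ 42.29°, λ = atan2(p_y, p_x) ≈ 99.02°.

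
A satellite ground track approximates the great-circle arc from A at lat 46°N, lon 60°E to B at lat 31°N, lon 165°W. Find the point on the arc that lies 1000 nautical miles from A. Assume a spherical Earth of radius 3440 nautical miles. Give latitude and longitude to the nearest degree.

Write both endpoints as unit vectors p₁, p₂ with components (cos φ cos λ, cos φ sin λ, sin φ).
The central angle between the endpoints is δ = arccos(p₁·p₂) ≈ 1.621 rad (92.9°). The total great-circle distance is δ·R ≈ 1.621 × 3440 ≈ 5578 nmi, so the target fraction is f = 1000/5578 ≈ 0.179.
Interpolate at f ≈ 0.179 with slerp weights a = sin((1−f)δ)/sin δ ≈ 0.973, b = sin(fδ)/sin δ ≈ 0.287.
p = a·p₁ + b·p₂ ≈ (0.100, 0.521, 0.847); φ = arcsin(p_z) ≈ 57.93°, λ = atan2(p_y, p_x) ≈ 79.12°.

≈ lat 58°N, lon 79°E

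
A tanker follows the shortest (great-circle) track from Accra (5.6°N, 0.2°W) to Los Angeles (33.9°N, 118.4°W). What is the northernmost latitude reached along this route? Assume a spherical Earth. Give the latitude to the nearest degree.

≈ 39°N

The great circle lies in the plane with unit normal n̂ = (p₁ × p₂)/|p₁ × p₂|.
Here n̂_z ≈ -0.773; the vertex latitude is φ_max = arccos|n̂_z| ≈ 39.4°.
Check via Clairaut: cos φ_max = |cos φ₁| · sin C = cos(5.6°)·sin(51.0°) ≈ 0.773, again giving ≈ 39.4°.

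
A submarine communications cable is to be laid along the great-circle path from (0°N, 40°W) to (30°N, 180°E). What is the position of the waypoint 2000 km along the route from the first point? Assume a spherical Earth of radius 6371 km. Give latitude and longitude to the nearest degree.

The haversine formula gives a central angle δ ≈ 2.296 rad (131.6°) between the endpoints. The total great-circle distance is δ·R ≈ 2.296 × 6371 ≈ 14629 km, so the target fraction is f = 2000/14629 ≈ 0.137.
Interpolate at f ≈ 0.137 with slerp weights a = sin((1−f)δ)/sin δ ≈ 1.225, b = sin(fδ)/sin δ ≈ 0.413.
p = a·p₁ + b·p₂ ≈ (0.581, -0.787, 0.206); φ = arcsin(p_z) ≈ 11.91°, λ = atan2(p_y, p_x) ≈ -53.58°.

≈ (12°N, 54°W)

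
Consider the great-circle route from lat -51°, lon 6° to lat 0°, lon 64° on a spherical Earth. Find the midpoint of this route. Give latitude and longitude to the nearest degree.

≈ lat -28°, lon 42°

From cos δ = sin φ₁ sin φ₂ + cos φ₁ cos φ₂ cos Δλ, the central angle is δ ≈ 1.231 rad (70.5°).
Interpolate at f = 1/2 with slerp weights a = sin((1−f)δ)/sin δ ≈ 0.612, b = sin(fδ)/sin δ ≈ 0.612.
p = a·p₁ + b·p₂ ≈ (0.652, 0.591, -0.476); φ = arcsin(p_z) ≈ -28.42°, λ = atan2(p_y, p_x) ≈ 42.19°.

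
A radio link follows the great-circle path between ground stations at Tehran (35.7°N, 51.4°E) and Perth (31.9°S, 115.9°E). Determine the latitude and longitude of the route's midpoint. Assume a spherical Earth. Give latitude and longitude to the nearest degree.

≈ (2°N, 84°E)

Convert each endpoint to a unit vector on the sphere (x = cos φ cos λ, y = cos φ sin λ, z = sin φ).
The central angle between the endpoints is δ = arccos(p₁·p₂) ≈ 1.582 rad (90.7°).
Interpolate at f = 1/2 with slerp weights a = sin((1−f)δ)/sin δ ≈ 0.711, b = sin(fδ)/sin δ ≈ 0.711.
p = a·p₁ + b·p₂ ≈ (0.097, 0.995, 0.039); φ = arcsin(p_z) ≈ 2.25°, λ = atan2(p_y, p_x) ≈ 84.45°.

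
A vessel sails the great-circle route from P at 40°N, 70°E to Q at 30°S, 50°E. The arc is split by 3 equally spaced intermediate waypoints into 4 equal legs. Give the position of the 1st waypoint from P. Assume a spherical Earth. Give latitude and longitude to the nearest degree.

≈ 23°N, 64°E

Write both endpoints as unit vectors p₁, p₂ with components (cos φ cos λ, cos φ sin λ, sin φ).
The central angle between the endpoints is δ = arccos(p₁·p₂) ≈ 1.264 rad (72.4°).
Interpolate at f = 1/4 with slerp weights a = sin((1−f)δ)/sin δ ≈ 0.852, b = sin(fδ)/sin δ ≈ 0.326.
p = a·p₁ + b·p₂ ≈ (0.405, 0.830, 0.385); φ = arcsin(p_z) ≈ 22.62°, λ = atan2(p_y, p_x) ≈ 64.00°.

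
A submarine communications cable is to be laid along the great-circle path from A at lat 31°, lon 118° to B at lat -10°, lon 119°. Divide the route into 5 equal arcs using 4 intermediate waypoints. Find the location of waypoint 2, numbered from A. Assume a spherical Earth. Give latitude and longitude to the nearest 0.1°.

Convert each endpoint to a unit vector on the sphere (x = cos φ cos λ, y = cos φ sin λ, z = sin φ).
The central angle between the endpoints is δ = arccos(p₁·p₂) ≈ 0.716 rad (41.0°).
Interpolate at f = 2/5 with slerp weights a = sin((1−f)δ)/sin δ ≈ 0.635, b = sin(fδ)/sin δ ≈ 0.430.
p = a·p₁ + b·p₂ ≈ (-0.461, 0.851, 0.252); φ = arcsin(p_z) ≈ 14.60°, λ = atan2(p_y, p_x) ≈ 118.44°.

≈ lat 14.6°, lon 118.4°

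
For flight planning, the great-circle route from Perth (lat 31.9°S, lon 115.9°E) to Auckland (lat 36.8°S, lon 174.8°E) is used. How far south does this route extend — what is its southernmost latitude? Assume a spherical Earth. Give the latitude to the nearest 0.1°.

≈ 38.6°S

The great circle lies in the plane with unit normal n̂ = (p₁ × p₂)/|p₁ × p₂|.
Here n̂_z ≈ +0.782; the vertex latitude is φ_max = arccos|n̂_z| ≈ 38.6°.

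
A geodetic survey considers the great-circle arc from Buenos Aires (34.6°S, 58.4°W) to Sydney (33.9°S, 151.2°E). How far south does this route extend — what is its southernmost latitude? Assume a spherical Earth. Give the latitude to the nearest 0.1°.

≈ 69.4°S

The great circle lies in the plane with unit normal n̂ = (p₁ × p₂)/|p₁ × p₂|.
Here n̂_z ≈ -0.351; the vertex latitude is φ_max = arccos|n̂_z| ≈ 69.4°.
Check via Clairaut: cos φ_max = |cos φ₁| · sin C = cos(34.6°)·sin(154.7°) ≈ 0.351, again giving ≈ 69.4°.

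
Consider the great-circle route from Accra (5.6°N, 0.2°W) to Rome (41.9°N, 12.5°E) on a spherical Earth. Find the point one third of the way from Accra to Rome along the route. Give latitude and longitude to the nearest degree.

≈ (18°N, 3°E)

The haversine formula gives a central angle δ ≈ 0.664 rad (38.0°) between the endpoints.
Interpolate at f = 1/3 with slerp weights a = sin((1−f)δ)/sin δ ≈ 0.695, b = sin(fδ)/sin δ ≈ 0.356.
p = a·p₁ + b·p₂ ≈ (0.951, 0.055, 0.306); φ = arcsin(p_z) ≈ 17.80°, λ = atan2(p_y, p_x) ≈ 3.31°.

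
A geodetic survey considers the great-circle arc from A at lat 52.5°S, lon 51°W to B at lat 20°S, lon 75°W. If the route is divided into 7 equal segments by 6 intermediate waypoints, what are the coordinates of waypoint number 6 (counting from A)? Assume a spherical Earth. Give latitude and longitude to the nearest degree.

≈ lat 25°S, lon 73°W

Write both endpoints as unit vectors p₁, p₂ with components (cos φ cos λ, cos φ sin λ, sin φ).
The central angle between the endpoints is δ = arccos(p₁·p₂) ≈ 0.654 rad (37.4°).
Interpolate at f = 6/7 with slerp weights a = sin((1−f)δ)/sin δ ≈ 0.153, b = sin(fδ)/sin δ ≈ 0.874.
p = a·p₁ + b·p₂ ≈ (0.271, -0.866, -0.421); φ = arcsin(p_z) ≈ -24.87°, λ = atan2(p_y, p_x) ≈ -72.60°.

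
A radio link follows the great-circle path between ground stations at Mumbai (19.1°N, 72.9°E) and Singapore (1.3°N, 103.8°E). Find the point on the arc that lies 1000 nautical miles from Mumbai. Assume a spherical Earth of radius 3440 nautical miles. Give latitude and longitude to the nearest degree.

From cos δ = sin φ₁ sin φ₂ + cos φ₁ cos φ₂ cos Δλ, the central angle is δ ≈ 0.613 rad (35.1°). The total great-circle distance is δ·R ≈ 0.613 × 3440 ≈ 2108 nmi, so the target fraction is f = 1000/2108 ≈ 0.474.
Interpolate at f ≈ 0.474 with slerp weights a = sin((1−f)δ)/sin δ ≈ 0.550, b = sin(fδ)/sin δ ≈ 0.498.
p = a·p₁ + b·p₂ ≈ (0.034, 0.981, 0.191); φ = arcsin(p_z) ≈ 11.03°, λ = atan2(p_y, p_x) ≈ 88.01°.

≈ (11°N, 88°E)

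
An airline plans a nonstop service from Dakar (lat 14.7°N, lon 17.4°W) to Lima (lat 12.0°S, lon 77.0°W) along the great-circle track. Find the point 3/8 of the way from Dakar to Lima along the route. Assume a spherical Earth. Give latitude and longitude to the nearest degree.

≈ lat 5°N, lon 40°W

Convert each endpoint to a unit vector on the sphere (x = cos φ cos λ, y = cos φ sin λ, z = sin φ).
The central angle between the endpoints is δ = arccos(p₁·p₂) ≈ 1.131 rad (64.8°).
Interpolate at f = 3/8 with slerp weights a = sin((1−f)δ)/sin δ ≈ 0.718, b = sin(fδ)/sin δ ≈ 0.455.
p = a·p₁ + b·p₂ ≈ (0.763, -0.641, 0.088); φ = arcsin(p_z) ≈ 5.02°, λ = atan2(p_y, p_x) ≈ -40.05°.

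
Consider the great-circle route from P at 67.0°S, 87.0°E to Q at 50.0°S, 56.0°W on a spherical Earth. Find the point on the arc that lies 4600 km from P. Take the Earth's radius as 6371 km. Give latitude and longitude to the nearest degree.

From cos δ = sin φ₁ sin φ₂ + cos φ₁ cos φ₂ cos Δλ, the central angle is δ ≈ 1.042 rad (59.7°). The total great-circle distance is δ·R ≈ 1.042 × 6371 ≈ 6638 km, so the target fraction is f = 4600/6638 ≈ 0.693.
Interpolate at f ≈ 0.693 with slerp weights a = sin((1−f)δ)/sin δ ≈ 0.364, b = sin(fδ)/sin δ ≈ 0.765.
p = a·p₁ + b·p₂ ≈ (0.283, -0.266, -0.922); φ = arcsin(p_z) ≈ -67.17°, λ = atan2(p_y, p_x) ≈ -43.25°.

≈ 67°S, 43°W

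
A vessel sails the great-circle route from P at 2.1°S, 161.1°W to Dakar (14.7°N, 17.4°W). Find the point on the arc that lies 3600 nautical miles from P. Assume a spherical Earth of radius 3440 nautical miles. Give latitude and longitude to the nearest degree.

≈ 17°N, 104°W

Convert each endpoint to a unit vector on the sphere (x = cos φ cos λ, y = cos φ sin λ, z = sin φ).
The central angle between the endpoints is δ = arccos(p₁·p₂) ≈ 2.479 rad (142.0°). The total great-circle distance is δ·R ≈ 2.479 × 3440 ≈ 8527 nmi, so the target fraction is f = 3600/8527 ≈ 0.422.
Interpolate at f ≈ 0.422 with slerp weights a = sin((1−f)δ)/sin δ ≈ 1.610, b = sin(fδ)/sin δ ≈ 1.407.
p = a·p₁ + b·p₂ ≈ (-0.223, -0.928, 0.298); φ = arcsin(p_z) ≈ 17.34°, λ = atan2(p_y, p_x) ≈ -103.53°.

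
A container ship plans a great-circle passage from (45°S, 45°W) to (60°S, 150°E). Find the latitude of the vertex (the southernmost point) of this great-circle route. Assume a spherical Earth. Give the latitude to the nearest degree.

The great circle lies in the plane with unit normal n̂ = (p₁ × p₂)/|p₁ × p₂|.
Here n̂_z ≈ -0.095; the vertex latitude is φ_max = arccos|n̂_z| ≈ 84.5°.

≈ 85°S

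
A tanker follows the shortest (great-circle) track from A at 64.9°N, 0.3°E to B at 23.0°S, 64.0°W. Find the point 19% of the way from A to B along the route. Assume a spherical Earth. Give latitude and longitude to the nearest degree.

The haversine formula gives a central angle δ ≈ 1.756 rad (100.6°) between the endpoints.
Interpolate at f = 0.19 with slerp weights a = sin((1−f)δ)/sin δ ≈ 1.006, b = sin(fδ)/sin δ ≈ 0.333.
p = a·p₁ + b·p₂ ≈ (0.561, -0.273, 0.781); φ = arcsin(p_z) ≈ 51.36°, λ = atan2(p_y, p_x) ≈ -25.98°.

≈ 51°N, 26°W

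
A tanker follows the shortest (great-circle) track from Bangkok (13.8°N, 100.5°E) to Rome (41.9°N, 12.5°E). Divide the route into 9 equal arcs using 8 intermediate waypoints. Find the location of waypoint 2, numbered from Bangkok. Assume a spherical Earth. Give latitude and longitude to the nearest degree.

Convert each endpoint to a unit vector on the sphere (x = cos φ cos λ, y = cos φ sin λ, z = sin φ).
The central angle between the endpoints is δ = arccos(p₁·p₂) ≈ 1.385 rad (79.4°).
Interpolate at f = 2/9 with slerp weights a = sin((1−f)δ)/sin δ ≈ 0.896, b = sin(fδ)/sin δ ≈ 0.308.
p = a·p₁ + b·p₂ ≈ (0.065, 0.905, 0.420); φ = arcsin(p_z) ≈ 24.81°, λ = atan2(p_y, p_x) ≈ 85.87°.

≈ 25°N, 86°E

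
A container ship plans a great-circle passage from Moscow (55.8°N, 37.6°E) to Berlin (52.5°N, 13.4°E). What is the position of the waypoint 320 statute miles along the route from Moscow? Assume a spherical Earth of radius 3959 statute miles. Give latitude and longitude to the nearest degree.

Write both endpoints as unit vectors p₁, p₂ with components (cos φ cos λ, cos φ sin λ, sin φ).
The central angle between the endpoints is δ = arccos(p₁·p₂) ≈ 0.253 rad (14.5°). The total great-circle distance is δ·R ≈ 0.253 × 3959 ≈ 1000 mi, so the target fraction is f = 320/1000 ≈ 0.320.
Interpolate at f ≈ 0.320 with slerp weights a = sin((1−f)δ)/sin δ ≈ 0.684, b = sin(fδ)/sin δ ≈ 0.323.
p = a·p₁ + b·p₂ ≈ (0.496, 0.280, 0.822); φ = arcsin(p_z) ≈ 55.28°, λ = atan2(p_y, p_x) ≈ 29.46°.

≈ 55°N, 29°E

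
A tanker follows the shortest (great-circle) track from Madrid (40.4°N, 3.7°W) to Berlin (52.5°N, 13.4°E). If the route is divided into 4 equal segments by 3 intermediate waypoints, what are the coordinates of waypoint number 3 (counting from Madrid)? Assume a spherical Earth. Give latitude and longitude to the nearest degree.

≈ 50°N, 8°E

Write both endpoints as unit vectors p₁, p₂ with components (cos φ cos λ, cos φ sin λ, sin φ).
The central angle between the endpoints is δ = arccos(p₁·p₂) ≈ 0.293 rad (16.8°).
Interpolate at f = 3/4 with slerp weights a = sin((1−f)δ)/sin δ ≈ 0.253, b = sin(fδ)/sin δ ≈ 0.755.
p = a·p₁ + b·p₂ ≈ (0.640, 0.094, 0.763); φ = arcsin(p_z) ≈ 49.73°, λ = atan2(p_y, p_x) ≈ 8.36°.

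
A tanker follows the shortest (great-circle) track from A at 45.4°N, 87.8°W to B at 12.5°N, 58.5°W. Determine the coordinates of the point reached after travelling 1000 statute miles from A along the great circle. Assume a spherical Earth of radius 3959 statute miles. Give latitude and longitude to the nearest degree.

≈ 35°N, 75°W

Write both endpoints as unit vectors p₁, p₂ with components (cos φ cos λ, cos φ sin λ, sin φ).
The central angle between the endpoints is δ = arccos(p₁·p₂) ≈ 0.720 rad (41.2°). The total great-circle distance is δ·R ≈ 0.720 × 3959 ≈ 2850 mi, so the target fraction is f = 1000/2850 ≈ 0.351.
Interpolate at f ≈ 0.351 with slerp weights a = sin((1−f)δ)/sin δ ≈ 0.683, b = sin(fδ)/sin δ ≈ 0.379.
p = a·p₁ + b·p₂ ≈ (0.212, -0.795, 0.569); φ = arcsin(p_z) ≈ 34.65°, λ = atan2(p_y, p_x) ≈ -75.08°.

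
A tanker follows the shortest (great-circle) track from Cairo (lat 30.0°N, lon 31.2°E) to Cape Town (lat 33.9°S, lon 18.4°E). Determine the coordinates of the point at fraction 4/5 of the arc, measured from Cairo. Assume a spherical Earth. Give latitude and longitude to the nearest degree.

≈ lat 21°S, lon 21°E

Convert each endpoint to a unit vector on the sphere (x = cos φ cos λ, y = cos φ sin λ, z = sin φ).
The central angle between the endpoints is δ = arccos(p₁·p₂) ≈ 1.135 rad (65.0°).
Interpolate at f = 4/5 with slerp weights a = sin((1−f)δ)/sin δ ≈ 0.248, b = sin(fδ)/sin δ ≈ 0.870.
p = a·p₁ + b·p₂ ≈ (0.869, 0.339, -0.361); φ = arcsin(p_z) ≈ -21.15°, λ = atan2(p_y, p_x) ≈ 21.33°.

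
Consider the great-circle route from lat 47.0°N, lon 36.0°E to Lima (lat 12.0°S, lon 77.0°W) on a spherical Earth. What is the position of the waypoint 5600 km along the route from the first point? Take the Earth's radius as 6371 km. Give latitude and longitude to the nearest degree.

≈ lat 33°N, lon 29°W

Convert each endpoint to a unit vector on the sphere (x = cos φ cos λ, y = cos φ sin λ, z = sin φ).
The central angle between the endpoints is δ = arccos(p₁·p₂) ≈ 1.996 rad (114.4°). The total great-circle distance is δ·R ≈ 1.996 × 6371 ≈ 12718 km, so the target fraction is f = 5600/12718 ≈ 0.440.
Interpolate at f ≈ 0.440 with slerp weights a = sin((1−f)δ)/sin δ ≈ 0.987, b = sin(fδ)/sin δ ≈ 0.845.
p = a·p₁ + b·p₂ ≈ (0.731, -0.410, 0.546); φ = arcsin(p_z) ≈ 33.09°, λ = atan2(p_y, p_x) ≈ -29.31°.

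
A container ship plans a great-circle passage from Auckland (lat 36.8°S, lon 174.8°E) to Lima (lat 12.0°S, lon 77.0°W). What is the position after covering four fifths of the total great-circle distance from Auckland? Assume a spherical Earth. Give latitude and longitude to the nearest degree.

Convert each endpoint to a unit vector on the sphere (x = cos φ cos λ, y = cos φ sin λ, z = sin φ).
The central angle between the endpoints is δ = arccos(p₁·p₂) ≈ 1.691 rad (96.9°).
Interpolate at f = 4/5 with slerp weights a = sin((1−f)δ)/sin δ ≈ 0.334, b = sin(fδ)/sin δ ≈ 0.983.
p = a·p₁ + b·p₂ ≈ (-0.050, -0.913, -0.405); φ = arcsin(p_z) ≈ -23.87°, λ = atan2(p_y, p_x) ≈ -93.14°.

≈ lat 24°S, lon 93°W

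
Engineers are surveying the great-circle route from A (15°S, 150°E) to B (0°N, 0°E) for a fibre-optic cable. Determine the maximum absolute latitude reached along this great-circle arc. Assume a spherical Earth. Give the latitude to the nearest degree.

The great circle lies in the plane with unit normal n̂ = (p₁ × p₂)/|p₁ × p₂|.
Here n̂_z ≈ -0.881; the vertex latitude is φ_max = arccos|n̂_z| ≈ 28.2°.
Check via Clairaut: cos φ_max = |cos φ₁| · sin C = cos(15.0°)·sin(114.1°) ≈ 0.881, again giving ≈ 28.2°.

≈ 28°S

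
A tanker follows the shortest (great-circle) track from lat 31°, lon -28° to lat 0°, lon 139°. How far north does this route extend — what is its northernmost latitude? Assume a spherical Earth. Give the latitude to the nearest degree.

The great circle lies in the plane with unit normal n̂ = (p₁ × p₂)/|p₁ × p₂|.
Here n̂_z ≈ +0.351; the vertex latitude is φ_max = arccos|n̂_z| ≈ 69.5°.

≈ 69°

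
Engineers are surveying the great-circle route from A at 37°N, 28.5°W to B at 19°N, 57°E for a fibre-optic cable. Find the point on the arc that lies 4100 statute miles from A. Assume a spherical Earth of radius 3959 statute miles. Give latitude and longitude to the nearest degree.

Convert each endpoint to a unit vector on the sphere (x = cos φ cos λ, y = cos φ sin λ, z = sin φ).
The central angle between the endpoints is δ = arccos(p₁·p₂) ≈ 1.313 rad (75.2°). The total great-circle distance is δ·R ≈ 1.313 × 3959 ≈ 5197 mi, so the target fraction is f = 4100/5197 ≈ 0.789.
Interpolate at f ≈ 0.789 with slerp weights a = sin((1−f)δ)/sin δ ≈ 0.283, b = sin(fδ)/sin δ ≈ 0.890.
p = a·p₁ + b·p₂ ≈ (0.657, 0.598, 0.460); φ = arcsin(p_z) ≈ 27.38°, λ = atan2(p_y, p_x) ≈ 42.30°.

≈ 27°N, 42°E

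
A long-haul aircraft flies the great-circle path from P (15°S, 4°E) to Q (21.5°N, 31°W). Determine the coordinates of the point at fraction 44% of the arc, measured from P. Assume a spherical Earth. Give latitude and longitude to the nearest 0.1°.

≈ (1.2°N, 11.1°W)

Convert each endpoint to a unit vector on the sphere (x = cos φ cos λ, y = cos φ sin λ, z = sin φ).
The central angle between the endpoints is δ = arccos(p₁·p₂) ≈ 0.875 rad (50.1°).
Interpolate at f = 0.44 with slerp weights a = sin((1−f)δ)/sin δ ≈ 0.613, b = sin(fδ)/sin δ ≈ 0.489.
p = a·p₁ + b·p₂ ≈ (0.981, -0.193, 0.021); φ = arcsin(p_z) ≈ 1.18°, λ = atan2(p_y, p_x) ≈ -11.14°.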